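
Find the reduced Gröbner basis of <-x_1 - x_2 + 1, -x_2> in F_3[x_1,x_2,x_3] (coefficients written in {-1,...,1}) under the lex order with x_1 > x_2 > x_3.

f_1 = -x_1 - x_2 + 1, LT = x_1.
f_2 = -x_2, LT = x_2.

The S-polynomials (S(f_1,f_2)) all reduce to 0 modulo the current basis, so we have a Gröbner basis.

G = {x_1 - 1, x_2}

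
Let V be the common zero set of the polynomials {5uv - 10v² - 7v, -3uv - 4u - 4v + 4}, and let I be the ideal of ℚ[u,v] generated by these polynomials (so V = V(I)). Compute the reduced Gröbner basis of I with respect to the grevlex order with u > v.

G = {u² + 4/15u + 14/3v - 19/15, uv + 4/3u + 4/3v - 4/3, v² + ⅔u + 41/30v - ⅔}

Buchberger's algorithm terminates because the ascending chain of leading-term ideals stabilizes.

f_1 = 5uv - 10v² - 7v, LT = uv.
f_2 = -3uv - 4u - 4v + 4, LT = uv.

S(f_1,f_2): lcm = uv. S = -2v² - 4/3u - 41/15v + 4/3.
  leading term v²: no divisor's leading term divides it; move -2v² to the remainder.
  leading term u: no divisor's leading term divides it; move -4/3u to the remainder.
  leading term v: no divisor's leading term divides it; move -41/15v to the remainder.
  leading term 1: no divisor's leading term divides it; move 4/3 to the remainder.
  remainder -2v² - 4/3u - 41/15v + 4/3 ≠ 0; add g_3 = -2v² - 4/3u - 41/15v + 4/3 to the basis.

S(f_1,g_3): lcm = uv². S = -2v³ - ⅔u² - 41/30uv - 7/5v² + ⅔u.
  leading term v³: subtract (v)·g_3 from -2v³ - ⅔u² - 41/30uv - 7/5v² + ⅔u → -⅔u² - 1/30uv + 4/3v² + ⅔u - 4/3v
  leading term u²: no divisor's leading term divides it; move -⅔u² to the remainder.
  leading term uv: subtract (-1/150)·f_1 from -1/30uv + 4/3v² + ⅔u - 4/3v → 19/15v² + ⅔u - 69/50v
  leading term v²: subtract (-19/30)·g_3 from 19/15v² + ⅔u - 69/50v → -8/45u - 28/9v + 38/45
  leading term u: no divisor's leading term divides it; move -8/45u to the remainder.
  leading term v: no divisor's leading term divides it; move -28/9v to the remainder.
  leading term 1: no divisor's leading term divides it; move 38/45 to the remainder.
  remainder -⅔u² - 8/45u - 28/9v + 38/45 ≠ 0; add g_4 = -⅔u² - 8/45u - 28/9v + 38/45 to the basis.

The other S-polynomials (S(f_2,g_3), S(f_1,g_4), S(f_2,g_4), S(g_3,g_4)) all reduce to 0 modulo the current basis, so we have a Gröbner basis.
Inter-reduce: drop elements whose leading term is divisible by another's, tail-reduce, and make monic.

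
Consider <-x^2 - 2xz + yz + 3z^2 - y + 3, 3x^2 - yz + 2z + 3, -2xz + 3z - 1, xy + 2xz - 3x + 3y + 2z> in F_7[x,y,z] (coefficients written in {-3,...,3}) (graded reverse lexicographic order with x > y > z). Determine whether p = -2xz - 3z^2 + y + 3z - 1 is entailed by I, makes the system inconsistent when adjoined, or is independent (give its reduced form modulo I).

First compute the reduced Gröbner basis of I by Buchberger's algorithm.
f_1 = -x^2 - 2xz + yz + 3z^2 - y + 3, LT = x^2.
f_2 = 3x^2 - yz + 2z + 3, LT = x^2.
f_3 = -2xz + 3z - 1, LT = xz.
f_4 = xy + 2xz - 3x + 3y + 2z, LT = xy.

S(f_1,f_2): lcm = x^2. S = 2xz - 3yz - 3z^2 + y - 3z + 3.
  reduce S modulo (f_1, f_2, f_3, f_4):
  remainder -3yz - 3z^2 + y + 2 ≠ 0; add h_5 = -3yz - 3z^2 + y + 2 to the basis.

S(f_1,f_3): lcm = x^2z. S = 2xz^2 - yz^2 - 3z^3 - 2xz + yz + 3x - 3z.
  reduce S modulo (f_1, f_2, f_3, f_4, h_5):
  remainder -2z^3 + 3x + y - 3z + 3 ≠ 0; add h_6 = -2z^3 + 3x + y - 3z + 3 to the basis.

S(f_1,f_4): lcm = x^2y. S = -2x^2z + 2xyz - y^2z - 3yz^2 + 3x^2 - 3xy + y^2 - 2xz - 3y.
  reduce S modulo (f_1, f_2, f_3, f_4, h_5, h_6):
  remainder 3y^2 - z^2 + 2x + y - 1 ≠ 0; add h_7 = 3y^2 - z^2 + 2x + y - 1 to the basis.

S(f_3,f_4): lcm = xyz. S = -2xz^2 + 3xz - yz - 2z^2 - 3y.
  reduce S modulo (f_1, f_2, f_3, f_4, h_5, h_6, h_7):
  remainder 3z^2 - y + 2z - 1 ≠ 0; add h_8 = 3z^2 - y + 2z - 1 to the basis.

S(f_3,h_5): lcm = xyz. S = -xz^2 - 2xy + 2yz + 3x - 3y.
  reduce S modulo (f_1, f_2, f_3, f_4, h_5, h_6, h_7, h_8):
  remainder -3x - y - 3 ≠ 0; add h_9 = -3x - y - 3 to the basis.

S(h_5,h_6): lcm = yz^3. S = z^4 + 2yz^2 - 2xy - 3y^2 + 2yz - 3z^2 - 2y.
  reduce S modulo (f_1, f_2, f_3, f_4, h_5, h_6, h_7, h_8, h_9):
  remainder y - 2z + 2 ≠ 0; add h_10 = y - 2z + 2 to the basis.

S(f_4,h_7): lcm = xy^2. S = 2xyz - 2xz^2 - 3x^2 - xy + 3y^2 + 2yz - 2x.
  reduce S modulo (f_1, f_2, f_3, f_4, h_5, h_6, h_7, h_8, h_9, h_10):
  remainder z + 3 ≠ 0; add h_11 = z + 3 to the basis.

The other S-polynomials (S(f_2,f_3), S(f_2,f_4), S(f_1,h_5), S(f_2,h_5), S(f_4,h_5), S(f_1,h_6), S(f_2,h_6), S(f_3,h_6), S(f_4,h_6), S(f_1,h_7), S(f_2,h_7), S(f_3,h_7), S(h_5,h_7), S(h_6,h_7), S(f_1,h_8), S(f_2,h_8), S(f_3,h_8), S(f_4,h_8), S(h_5,h_8), S(h_6,h_8), S(h_7,h_8), S(f_1,h_9), S(f_2,h_9), S(f_3,h_9), S(f_4,h_9), S(h_5,h_9), S(h_6,h_9), S(h_7,h_9), S(h_8,h_9), S(f_1,h_10), S(f_2,h_10), S(f_3,h_10), S(f_4,h_10), S(h_5,h_10), S(h_6,h_10), S(h_7,h_10), S(h_8,h_10), S(h_9,h_10), S(f_1,h_11), S(f_2,h_11), S(f_3,h_11), S(f_4,h_11), S(h_5,h_11), S(h_6,h_11), S(h_7,h_11), S(h_8,h_11), S(h_9,h_11), S(h_10,h_11)) all reduce to 0 modulo the current basis, so we have a Gröbner basis.
Inter-reduce: drop elements whose leading term is divisible by another's, tail-reduce, and make monic.
Reduced Gröbner basis: {x + 3, y + 1, z + 3}.
Label its elements g_1 = x + 3, g_2 = y + 1, g_3 = z + 3.

Reduce p = -2xz - 3z^2 + y + 3z - 1 modulo G:
  leading term xz: subtract (-2z)·g_1 from -2xz - 3z^2 + y + 3z - 1 → -3z^2 + y + 2z - 1
  leading term z^2: subtract (-3z)·g_3 from -3z^2 + y + 2z - 1 → y - 3z - 1
  leading term y: subtract (1)·g_2 from y - 3z - 1 → -3z - 2
  leading term z: subtract (-3)·g_3 from -3z - 2 → 0
  normal form = 0.
Since the normal form is 0, p ∈ I.

The remainder on division by a Gröbner basis is unique — it is the normal form.

-2xz - 3z^2 + y + 3z - 1 lies in I (it reduces to 0).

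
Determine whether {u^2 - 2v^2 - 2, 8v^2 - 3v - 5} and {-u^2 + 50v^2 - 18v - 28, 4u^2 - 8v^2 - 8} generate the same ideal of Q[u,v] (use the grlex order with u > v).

Yes, the ideals are equal.

Two ideals are equal iff their reduced Gröbner bases coincide (the reduced basis is unique for a fixed ordering).
Buchberger on the first generating set:
f_1 = u^2 - 2v^2 - 2, LT = u^2.
f_2 = 8v^2 - 3v - 5, LT = v^2.

The S-polynomials (S(f_1,f_2)) all reduce to 0 modulo the current basis, so we have a Gröbner basis.
Inter-reduce: drop elements whose leading term is divisible by another's, tail-reduce, and make monic.
Reduced Gröbner basis: {u^2 - 3/4v - 13/4, v^2 - 3/8v - 5/8}.

Buchberger on the second generating set:
h_1 = -u^2 + 50v^2 - 18v - 28, LT = u^2.
h_2 = 4u^2 - 8v^2 - 8, LT = u^2.

S(h_1,h_2): lcm = u^2. S = -48v^2 + 18v + 30.
  reduce S modulo (h_1, h_2):
  remainder -48v^2 + 18v + 30 ≠ 0; add k_3 = -48v^2 + 18v + 30 to the basis.

The other S-polynomials (S(h_1,k_3), S(h_2,k_3)) all reduce to 0 modulo the current basis, so we have a Gröbner basis.
Inter-reduce: drop elements whose leading term is divisible by another's, tail-reduce, and make monic.
Reduced Gröbner basis: {u^2 - 3/4v - 13/4, v^2 - 3/8v - 5/8}.

The two bases agree; hence the ideals are identical.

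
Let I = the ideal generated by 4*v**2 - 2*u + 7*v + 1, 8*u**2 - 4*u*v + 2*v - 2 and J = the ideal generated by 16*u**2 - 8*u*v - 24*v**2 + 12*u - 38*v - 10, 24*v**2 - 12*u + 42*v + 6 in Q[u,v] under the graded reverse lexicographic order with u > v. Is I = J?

Equality of ideals is decidable: compute both reduced Gröbner bases (unique for the ordering) and check whether they agree.
Buchberger on the first generating set:
f_1 = 4*v**2 - 2*u + 7*v + 1, LT = v**2.
f_2 = 8*u**2 - 4*u*v + 2*v - 2, LT = u**2.

S(f_1,f_2): leading monomials are coprime, so the S-polynomial reduces to 0 (Buchberger's first criterion).
Every S-polynomial of the final basis reduces to 0, so we have a Gröbner basis.
Inter-reduce: drop elements whose leading term is divisible by another's, tail-reduce, and make monic.
Reduced Gröbner basis: {u**2 - 1/2*u*v + 1/4*v - 1/4, v**2 - 1/2*u + 7/4*v + 1/4}.

Buchberger on the second generating set:
h_1 = 16*u**2 - 8*u*v - 24*v**2 + 12*u - 38*v - 10, LT = u**2.
h_2 = 24*v**2 - 12*u + 42*v + 6, LT = v**2.

S(h_1,h_2): leading monomials are coprime, so the S-polynomial reduces to 0 (Buchberger's first criterion).
Every S-polynomial of the final basis reduces to 0, so we have a Gröbner basis.
Inter-reduce: drop elements whose leading term is divisible by another's, tail-reduce, and make monic.
Reduced Gröbner basis: {u**2 - 1/2*u*v + 1/4*v - 1/4, v**2 - 1/2*u + 7/4*v + 1/4}.

The two bases agree; hence the ideals are identical.

Yes, the ideals are equal.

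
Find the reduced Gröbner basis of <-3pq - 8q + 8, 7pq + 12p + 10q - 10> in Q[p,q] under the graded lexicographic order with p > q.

f_1 = -3pq - 8q + 8, LT = pq.
f_2 = 7pq + 12p + 10q - 10, LT = pq.

S(f_1,f_2): lcm = pq. S = -12/7p + 26/21q - 26/21.
  leading term p: no divisor's leading term divides it; move -12/7p to the remainder.
  leading term q: no divisor's leading term divides it; move 26/21q to the remainder.
  leading term 1: no divisor's leading term divides it; move -26/21 to the remainder.
  remainder -12/7p + 26/21q - 26/21 ≠ 0; add g_3 = -12/7p + 26/21q - 26/21 to the basis.

S(f_1,g_3): lcm = pq. S = 13/18q^2 + 35/18q - 8/3.
  leading term q^2: no divisor's leading term divides it; move 13/18q^2 to the remainder.
  leading term q: no divisor's leading term divides it; move 35/18q to the remainder.
  leading term 1: no divisor's leading term divides it; move -8/3 to the remainder.
  remainder 13/18q^2 + 35/18q - 8/3 ≠ 0; add g_4 = 13/18q^2 + 35/18q - 8/3 to the basis.

S(f_2,g_3): lcm = pq. S = 13/18q^2 + 12/7p + 89/126q - 10/7.
  leading term q^2: subtract (1)·g_4 from 13/18q^2 + 12/7p + 89/126q - 10/7 → 12/7p - 26/21q + 26/21
  leading term p: subtract (-1)·g_3 from 12/7p - 26/21q + 26/21 → 0
  remainder 0.

S(f_1,g_4): lcm = pq^2. S = -35/13pq + 8/3q^2 + 48/13p - 8/3q.
  leading term pq: subtract (35/39)·f_1 from -35/13pq + 8/3q^2 + 48/13p - 8/3q → 8/3q^2 + 48/13p + 176/39q - 280/39
  leading term q^2: subtract (48/13)·g_4 from 8/3q^2 + 48/13p + 176/39q - 280/39 → 48/13p - 8/3q + 8/3
  leading term p: subtract (-28/13)·g_3 from 48/13p - 8/3q + 8/3 → 0
  remainder 0.

S(f_2,g_4): lcm = pq^2. S = -89/91pq + 10/7q^2 + 48/13p - 10/7q.
  leading term pq: subtract (89/273)·f_1 from -89/91pq + 10/7q^2 + 48/13p - 10/7q → 10/7q^2 + 48/13p + 46/39q - 712/273
  leading term q^2: subtract (180/91)·g_4 from 10/7q^2 + 48/13p + 46/39q - 712/273 → 48/13p - 8/3q + 8/3
  leading term p: subtract (-28/13)·g_3 from 48/13p - 8/3q + 8/3 → 0
  remainder 0.

S(g_3,g_4): leading monomials are coprime, so the S-polynomial reduces to 0 (Buchberger's first criterion).
Every S-polynomial of the final basis reduces to 0, so we have a Gröbner basis.
Inter-reduce: drop elements whose leading term is divisible by another's, tail-reduce, and make monic.

G = {q^2 + 35/13q - 48/13, p - 13/18q + 13/18}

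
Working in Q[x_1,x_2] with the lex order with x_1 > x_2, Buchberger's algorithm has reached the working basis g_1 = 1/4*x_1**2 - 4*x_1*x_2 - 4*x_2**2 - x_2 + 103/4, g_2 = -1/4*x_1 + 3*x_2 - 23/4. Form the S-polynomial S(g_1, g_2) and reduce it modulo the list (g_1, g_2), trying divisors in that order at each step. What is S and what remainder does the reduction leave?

lcm(LM(g_1), LM(g_2)) = x_1**2.
S = (lcm/LT(g_1))·g_1 − (lcm/LT(g_2))·g_2 = -4*x_1*x_2 - 23*x_1 - 16*x_2**2 - 4*x_2 + 103.
Reduce S modulo (g_1, g_2) in that order:
  leading term x_1*x_2: subtract (16*x_2)·g_2 from -4*x_1*x_2 - 23*x_1 - 16*x_2**2 - 4*x_2 + 103 → -23*x_1 - 64*x_2**2 + 88*x_2 + 103
  leading term x_1: subtract (92)·g_2 from -23*x_1 - 64*x_2**2 + 88*x_2 + 103 → -64*x_2**2 - 188*x_2 + 632
  leading term x_2**2: no divisor's leading term divides it; move -64*x_2**2 to the remainder.
  leading term x_2: no divisor's leading term divides it; move -188*x_2 to the remainder.
  leading term 1: no divisor's leading term divides it; move 632 to the remainder.
The remainder -64*x_2**2 - 188*x_2 + 632 is nonzero, so it would be added as the next basis element.

S(g_1, g_2) = -4*x_1*x_2 - 23*x_1 - 16*x_2**2 - 4*x_2 + 103; remainder on division = -64*x_2**2 - 188*x_2 + 632.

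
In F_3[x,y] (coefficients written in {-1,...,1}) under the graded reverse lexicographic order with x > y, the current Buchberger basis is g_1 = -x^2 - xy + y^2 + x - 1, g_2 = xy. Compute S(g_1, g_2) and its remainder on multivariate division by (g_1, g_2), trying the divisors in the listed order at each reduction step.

S(g_1, g_2) = xy^2 - y^3 - xy + y; remainder on division = -y^3 + y.

lcm(LM(g_1), LM(g_2)) = x^2y.
S = (lcm/LT(g_1))·g_1 − (lcm/LT(g_2))·g_2 = xy^2 - y^3 - xy + y.
Reduce S modulo (g_1, g_2) in that order:
  leading term xy^2: subtract (y)·g_2 from xy^2 - y^3 - xy + y → -y^3 - xy + y
  leading term y^3: no divisor's leading term divides it; move -y^3 to the remainder.
  leading term xy: subtract (-1)·g_2 from -xy + y → y
  leading term y: no divisor's leading term divides it; move y to the remainder.
The remainder -y^3 + y is nonzero, so it would be added as the next basis element.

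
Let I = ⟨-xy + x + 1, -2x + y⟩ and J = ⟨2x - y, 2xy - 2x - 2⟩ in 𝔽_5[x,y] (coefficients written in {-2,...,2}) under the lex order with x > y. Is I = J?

Yes, the ideals are equal.

Since reduced Gröbner bases are canonical representatives of ideals under a given ordering, it suffices to compute and compare them.
Buchberger on the first generating set:
f_1 = -xy + x + 1, LT = xy.
f_2 = -2x + y, LT = x.

S(f_1,f_2): lcm = xy. S = -x - 2y² - 1.
  leading term x: subtract (-2)·f_2 from -x - 2y² - 1 → -2y² + 2y - 1
  leading term y²: no divisor's leading term divides it; move -2y² to the remainder.
  leading term y: no divisor's leading term divides it; move 2y to the remainder.
  leading term 1: no divisor's leading term divides it; move -1 to the remainder.
  remainder -2y² + 2y - 1 ≠ 0; add g_3 = -2y² + 2y - 1 to the basis.

S(f_1,g_3): lcm = xy². S = 2x - y.
  leading term x: subtract (-1)·f_2 from 2x - y → 0
  remainder 0.

S(f_2,g_3): leading monomials are coprime, so the S-polynomial reduces to 0 (Buchberger's first criterion).
Every S-polynomial of the final basis reduces to 0, so we have a Gröbner basis.
Inter-reduce: drop elements whose leading term is divisible by another's, tail-reduce, and make monic.
Reduced Gröbner basis: {x + 2y, y² - y - 2}.

Buchberger on the second generating set:
h_1 = 2x - y, LT = x.
h_2 = 2xy - 2x - 2, LT = xy.

S(h_1,h_2): lcm = xy. S = x + 2y² + 1.
  leading term x: subtract (-2)·h_1 from x + 2y² + 1 → 2y² - 2y + 1
  leading term y²: no divisor's leading term divides it; move 2y² to the remainder.
  leading term y: no divisor's leading term divides it; move -2y to the remainder.
  leading term 1: no divisor's leading term divides it; move 1 to the remainder.
  remainder 2y² - 2y + 1 ≠ 0; add k_3 = 2y² - 2y + 1 to the basis.

S(h_1,k_3): leading monomials are coprime, so the S-polynomial reduces to 0 (Buchberger's first criterion).
S(h_2,k_3): lcm = xy². S = 2x - y.
  leading term x: subtract (1)·h_1 from 2x - y → 0
  remainder 0.

Every S-polynomial of the final basis reduces to 0, so we have a Gröbner basis.
Inter-reduce: drop elements whose leading term is divisible by another's, tail-reduce, and make monic.
Reduced Gröbner basis: {x + 2y, y² - y - 2}.

These coincide, so the ideals are equal.
The choice of monomial ordering does not affect the verdict — as long as both bases are computed under the same ordering, their equality decides ideal equality.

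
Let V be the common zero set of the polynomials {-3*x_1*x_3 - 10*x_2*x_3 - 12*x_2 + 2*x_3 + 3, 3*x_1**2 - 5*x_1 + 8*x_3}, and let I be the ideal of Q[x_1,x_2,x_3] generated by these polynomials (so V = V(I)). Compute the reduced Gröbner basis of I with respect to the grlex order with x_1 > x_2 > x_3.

G = {x_2**2*x_3 - 9/25*x_1*x_2 + 6/5*x_2**2 + 1/10*x_2*x_3 + 6/25*x_3**2 + 9/100*x_1 + 3/50*x_2 - 3/50*x_3 - 9/100, x_1**2 - 5/3*x_1 + 8/3*x_3, x_1*x_3 + 10/3*x_2*x_3 + 4*x_2 - 2/3*x_3 - 1}

f_1 = -3*x_1*x_3 - 10*x_2*x_3 - 12*x_2 + 2*x_3 + 3, LT = x_1*x_3.
f_2 = 3*x_1**2 - 5*x_1 + 8*x_3, LT = x_1**2.

S(f_1,f_2): lcm = x_1**2*x_3. S = 10/3*x_1*x_2*x_3 + 4*x_1*x_2 + x_1*x_3 - 8/3*x_3**2 - x_1.
  leading term x_1*x_2*x_3: subtract (-10/9*x_2)·f_1 from 10/3*x_1*x_2*x_3 + 4*x_1*x_2 + x_1*x_3 - 8/3*x_3**2 - x_1 → -100/9*x_2**2*x_3 + 4*x_1*x_2 + x_1*x_3 - 40/3*x_2**2 + 20/9*x_2*x_3 - 8/3*x_3**2 - x_1 + 10/3*x_2
  leading term x_2**2*x_3: no divisor's leading term divides it; move -100/9*x_2**2*x_3 to the remainder.
  leading term x_1*x_2: no divisor's leading term divides it; move 4*x_1*x_2 to the remainder.
  leading term x_1*x_3: subtract (-1/3)·f_1 from x_1*x_3 - 40/3*x_2**2 + 20/9*x_2*x_3 - 8/3*x_3**2 - x_1 + 10/3*x_2 → -40/3*x_2**2 - 10/9*x_2*x_3 - 8/3*x_3**2 - x_1 - 2/3*x_2 + 2/3*x_3 + 1
  leading term x_2**2: no divisor's leading term divides it; move -40/3*x_2**2 to the remainder.
  leading term x_2*x_3: no divisor's leading term divides it; move -10/9*x_2*x_3 to the remainder.
  leading term x_3**2: no divisor's leading term divides it; move -8/3*x_3**2 to the remainder.
  leading term x_1: no divisor's leading term divides it; move -x_1 to the remainder.
  leading term x_2: no divisor's leading term divides it; move -2/3*x_2 to the remainder.
  leading term x_3: no divisor's leading term divides it; move 2/3*x_3 to the remainder.
  leading term 1: no divisor's leading term divides it; move 1 to the remainder.
  remainder -100/9*x_2**2*x_3 + 4*x_1*x_2 - 40/3*x_2**2 - 10/9*x_2*x_3 - 8/3*x_3**2 - x_1 - 2/3*x_2 + 2/3*x_3 + 1 ≠ 0; add g_3 = -100/9*x_2**2*x_3 + 4*x_1*x_2 - 40/3*x_2**2 - 10/9*x_2*x_3 - 8/3*x_3**2 - x_1 - 2/3*x_2 + 2/3*x_3 + 1 to the basis.

The other S-polynomials (S(f_1,g_3), S(f_2,g_3)) all reduce to 0 modulo the current basis, so we have a Gröbner basis.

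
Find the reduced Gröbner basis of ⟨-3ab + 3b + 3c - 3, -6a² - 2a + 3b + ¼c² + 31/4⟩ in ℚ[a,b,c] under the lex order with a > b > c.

f_1 = -3ab + 3b + 3c - 3, LT = ab.
f_2 = -6a² - 2a + 3b + ¼c² + 31/4, LT = a².

S(f_1,f_2): lcm = a²b. S = -4/3ab - ac + a + ½b² + 1/24bc² + 31/24b.
  leading term ab: subtract (4/9)·f_1 from -4/3ab - ac + a + ½b² + 1/24bc² + 31/24b → -ac + a + ½b² + 1/24bc² - 1/24b - 4/3c + 4/3
  leading term ac: no divisor's leading term divides it; move -ac to the remainder.
  leading term a: no divisor's leading term divides it; move a to the remainder.
  leading term b²: no divisor's leading term divides it; move ½b² to the remainder.
  leading term bc²: no divisor's leading term divides it; move 1/24bc² to the remainder.
  leading term b: no divisor's leading term divides it; move -1/24b to the remainder.
  leading term c: no divisor's leading term divides it; move -4/3c to the remainder.
  leading term 1: no divisor's leading term divides it; move 4/3 to the remainder.
  remainder -ac + a + ½b² + 1/24bc² - 1/24b - 4/3c + 4/3 ≠ 0; add g_3 = -ac + a + ½b² + 1/24bc² - 1/24b - 4/3c + 4/3 to the basis.

S(f_1,g_3): lcm = abc. S = ab + ½b³ + 1/24b²c² - 1/24b² - 7/3bc + 4/3b - c² + c.
  leading term ab: subtract (-⅓)·f_1 from ab + ½b³ + 1/24b²c² - 1/24b² - 7/3bc + 4/3b - c² + c → ½b³ + 1/24b²c² - 1/24b² - 7/3bc + 7/3b - c² + 2c - 1
  leading term b³: no divisor's leading term divides it; move ½b³ to the remainder.
  leading term b²c²: no divisor's leading term divides it; move 1/24b²c² to the remainder.
  leading term b²: no divisor's leading term divides it; move -1/24b² to the remainder.
  leading term bc: no divisor's leading term divides it; move -7/3bc to the remainder.
  leading term b: no divisor's leading term divides it; move 7/3b to the remainder.
  leading term c²: no divisor's leading term divides it; move -c² to the remainder.
  leading term c: no divisor's leading term divides it; move 2c to the remainder.
  leading term 1: no divisor's leading term divides it; move -1 to the remainder.
  remainder ½b³ + 1/24b²c² - 1/24b² - 7/3bc + 7/3b - c² + 2c - 1 ≠ 0; add g_4 = ½b³ + 1/24b²c² - 1/24b² - 7/3bc + 7/3b - c² + 2c - 1 to the basis.

The other S-polynomials (S(f_2,g_3), S(f_1,g_4), S(f_2,g_4), S(g_3,g_4)) all reduce to 0 modulo the current basis, so we have a Gröbner basis.

G = {a² + ⅓a - ½b - 1/24c² - 31/24, ab - b - c + 1, ac - a - ½b² - 1/24bc² + 1/24b + 4/3c - 4/3, b³ + 1/12b²c² - 1/12b² - 14/3bc + 14/3b - 2c² + 4c - 2}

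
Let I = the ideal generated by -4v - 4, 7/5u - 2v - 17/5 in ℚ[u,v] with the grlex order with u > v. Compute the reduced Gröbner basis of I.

f_1 = -4v - 4, LT = v.
f_2 = 7/5u - 2v - 17/5, LT = u.

The S-polynomials (S(f_1,f_2)) all reduce to 0 modulo the current basis, so we have a Gröbner basis.

G = {u - 1, v + 1}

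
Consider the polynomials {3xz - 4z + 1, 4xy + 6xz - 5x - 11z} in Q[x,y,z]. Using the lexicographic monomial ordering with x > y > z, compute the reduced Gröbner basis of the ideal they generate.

f_1 = 3xz - 4z + 1, LT = xz.
f_2 = 4xy + 6xz - 5x - 11z, LT = xy.

S(f_1,f_2): lcm = xyz. S = -3/2xz^2 + 5/4xz - 4/3yz + 1/3y + 11/4z^2.
  reduce S modulo (f_1, f_2):
  remainder -4/3yz + 1/3y + 3/4z^2 + 13/6z - 5/12 ≠ 0; add g_3 = -4/3yz + 1/3y + 3/4z^2 + 13/6z - 5/12 to the basis.

The other S-polynomials (S(f_1,g_3), S(f_2,g_3)) all reduce to 0 modulo the current basis, so we have a Gröbner basis.

G = {xy - 5/4x - 3/4z - 1/2, xz - 4/3z + 1/3, yz - 1/4y - 9/16z^2 - 13/8z + 5/16}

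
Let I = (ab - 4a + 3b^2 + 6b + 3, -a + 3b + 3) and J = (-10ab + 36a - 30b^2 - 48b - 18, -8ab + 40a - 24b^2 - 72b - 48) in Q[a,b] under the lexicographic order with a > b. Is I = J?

Two ideals are equal iff their reduced Gröbner bases coincide (the reduced basis is unique for a fixed ordering).
Buchberger on the first generating set:
f_1 = ab - 4a + 3b^2 + 6b + 3, LT = ab.
f_2 = -a + 3b + 3, LT = a.

S(f_1,f_2): lcm = ab. S = -4a + 6b^2 + 9b + 3.
  reduce S modulo (f_1, f_2):
  remainder 6b^2 - 3b - 9 ≠ 0; add g_3 = 6b^2 - 3b - 9 to the basis.

The other S-polynomials (S(f_1,g_3), S(f_2,g_3)) all reduce to 0 modulo the current basis, so we have a Gröbner basis.
Inter-reduce: drop elements whose leading term is divisible by another's, tail-reduce, and make monic.
Reduced Gröbner basis: {a - 3b - 3, b^2 - 1/2b - 3/2}.

Buchberger on the second generating set:
h_1 = -10ab + 36a - 30b^2 - 48b - 18, LT = ab.
h_2 = -8ab + 40a - 24b^2 - 72b - 48, LT = ab.

S(h_1,h_2): lcm = ab. S = 7/5a - 21/5b - 21/5.
  reduce S modulo (h_1, h_2):
  remainder 7/5a - 21/5b - 21/5 ≠ 0; add k_3 = 7/5a - 21/5b - 21/5 to the basis.

S(h_1,k_3): lcm = ab. S = -18/5a + 6b^2 + 39/5b + 9/5.
  reduce S modulo (h_1, h_2, k_3):
  remainder 6b^2 - 3b - 9 ≠ 0; add k_4 = 6b^2 - 3b - 9 to the basis.

The other S-polynomials (S(h_2,k_3), S(h_1,k_4), S(h_2,k_4), S(k_3,k_4)) all reduce to 0 modulo the current basis, so we have a Gröbner basis.
Inter-reduce: drop elements whose leading term is divisible by another's, tail-reduce, and make monic.
Reduced Gröbner basis: {a - 3b - 3, b^2 - 1/2b - 3/2}.

These coincide, so the ideals are equal.
The choice of monomial ordering does not affect the verdict — as long as both bases are computed under the same ordering, their equality decides ideal equality.

Yes, the ideals are equal.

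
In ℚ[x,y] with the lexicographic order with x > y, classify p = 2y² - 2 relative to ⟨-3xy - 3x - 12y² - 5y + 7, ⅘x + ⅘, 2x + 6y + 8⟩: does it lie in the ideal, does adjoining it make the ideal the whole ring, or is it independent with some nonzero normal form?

2y² - 2 lies in I (it reduces to 0).

First compute the reduced Gröbner basis of I by Buchberger's algorithm.
f_1 = -3xy - 3x - 12y² - 5y + 7, LT = xy.
f_2 = ⅘x + ⅘, LT = x.
f_3 = 2x + 6y + 8, LT = x.

S(f_1,f_2): lcm = xy. S = x + 4y² + ⅔y - 7/3.
  leading term x: subtract (5/4)·f_2 from x + 4y² + ⅔y - 7/3 → 4y² + ⅔y - 10/3
  leading term y²: no divisor's leading term divides it; move 4y² to the remainder.
  leading term y: no divisor's leading term divides it; move ⅔y to the remainder.
  leading term 1: no divisor's leading term divides it; move -10/3 to the remainder.
  remainder 4y² + ⅔y - 10/3 ≠ 0; add h_4 = 4y² + ⅔y - 10/3 to the basis.

S(f_1,f_3): lcm = xy. S = x + y² - 7/3y - 7/3.
  leading term x: subtract (5/4)·f_2 from x + y² - 7/3y - 7/3 → y² - 7/3y - 10/3
  leading term y²: subtract (¼)·h_4 from y² - 7/3y - 10/3 → -5/2y - 5/2
  leading term y: no divisor's leading term divides it; move -5/2y to the remainder.
  leading term 1: no divisor's leading term divides it; move -5/2 to the remainder.
  remainder -5/2y - 5/2 ≠ 0; add h_5 = -5/2y - 5/2 to the basis.

The other S-polynomials (S(f_2,f_3), S(f_1,h_4), S(f_2,h_4), S(f_3,h_4), S(f_1,h_5), S(f_2,h_5), S(f_3,h_5), S(h_4,h_5)) all reduce to 0 modulo the current basis, so we have a Gröbner basis.
Inter-reduce: drop elements whose leading term is divisible by another's, tail-reduce, and make monic.
Reduced Gröbner basis: {x + 1, y + 1}.
Label its elements g_1 = x + 1, g_2 = y + 1.

Reduce p = 2y² - 2 modulo G:
  leading term y²: subtract (2y)·g_2 from 2y² - 2 → -2y - 2
  leading term y: subtract (-2)·g_2 from -2y - 2 → 0
  normal form = 0.
Since the normal form is 0, p ∈ I.

Ideal membership is decidable via reduction modulo a Gröbner basis.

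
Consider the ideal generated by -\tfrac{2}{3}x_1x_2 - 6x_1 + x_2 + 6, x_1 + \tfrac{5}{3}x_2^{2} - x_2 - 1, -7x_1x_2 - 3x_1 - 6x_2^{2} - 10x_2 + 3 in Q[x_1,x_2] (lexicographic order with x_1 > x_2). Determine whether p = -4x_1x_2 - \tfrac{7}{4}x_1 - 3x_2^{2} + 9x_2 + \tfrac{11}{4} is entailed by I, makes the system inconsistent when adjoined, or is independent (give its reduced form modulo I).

First compute the reduced Gröbner basis of I by Buchberger's algorithm.
f_1 = -\tfrac{2}{3}x_1x_2 - 6x_1 + x_2 + 6, LT = x_1x_2.
f_2 = x_1 + \tfrac{5}{3}x_2^{2} - x_2 - 1, LT = x_1.
f_3 = -7x_1x_2 - 3x_1 - 6x_2^{2} - 10x_2 + 3, LT = x_1x_2.

S(f_1,f_2): lcm = x_1x_2. S = 9x_1 - \tfrac{5}{3}x_2^{3} + x_2^{2} - \tfrac{1}{2}x_2 - 9.
  reduce S modulo (f_1, f_2, f_3):
  remainder -\tfrac{5}{3}x_2^{3} - 14x_2^{2} + \tfrac{17}{2}x_2 ≠ 0; add h_4 = -\tfrac{5}{3}x_2^{3} - 14x_2^{2} + \tfrac{17}{2}x_2 to the basis.

S(f_1,f_3): lcm = x_1x_2. S = \tfrac{60}{7}x_1 - \tfrac{6}{7}x_2^{2} - \tfrac{41}{14}x_2 - \tfrac{60}{7}.
  reduce S modulo (f_1, f_2, f_3, h_4):
  remainder -\tfrac{106}{7}x_2^{2} + \tfrac{79}{14}x_2 ≠ 0; add h_5 = -\tfrac{106}{7}x_2^{2} + \tfrac{79}{14}x_2 to the basis.

S(f_3,h_4): lcm = x_1x_2^{3}. S = -\tfrac{279}{35}x_1x_2^{2} + \tfrac{51}{10}x_1x_2 + \tfrac{6}{7}x_2^{4} + \tfrac{10}{7}x_2^{3} - \tfrac{3}{7}x_2^{2}.
  reduce S modulo (f_1, f_2, f_3, h_4, h_5):
  remainder -\tfrac{1234353}{5300}x_2 ≠ 0; add h_6 = -\tfrac{1234353}{5300}x_2 to the basis.

The other S-polynomials (S(f_2,f_3), S(f_1,h_4), S(f_2,h_4), S(f_1,h_5), S(f_2,h_5), S(f_3,h_5), S(h_4,h_5), S(f_1,h_6), S(f_2,h_6), S(f_3,h_6), S(h_4,h_6), S(h_5,h_6)) all reduce to 0 modulo the current basis, so we have a Gröbner basis.
Inter-reduce: drop elements whose leading term is divisible by another's, tail-reduce, and make monic.
Reduced Gröbner basis: {x_1 - 1, x_2}.
Label its elements g_1 = x_1 - 1, g_2 = x_2.

Reduce p = -4x_1x_2 - \tfrac{7}{4}x_1 - 3x_2^{2} + 9x_2 + \tfrac{11}{4} modulo G:
  leading term x_1x_2: subtract (-4x_2)·g_1 from -4x_1x_2 - \tfrac{7}{4}x_1 - 3x_2^{2} + 9x_2 + \tfrac{11}{4} → -\tfrac{7}{4}x_1 - 3x_2^{2} + 5x_2 + \tfrac{11}{4}
  leading term x_1: subtract (-\tfrac{7}{4})·g_1 from -\tfrac{7}{4}x_1 - 3x_2^{2} + 5x_2 + \tfrac{11}{4} → -3x_2^{2} + 5x_2 + 1
  leading term x_2^{2}: subtract (-3x_2)·g_2 from -3x_2^{2} + 5x_2 + 1 → 5x_2 + 1
  leading term x_2: subtract (5)·g_2 from 5x_2 + 1 → 1
  leading term 1: no divisor's leading term divides it; move 1 to the remainder.
  normal form = 1.
The normal form is nonzero, so p ∉ I. Since p minus its normal form lies in I, I + (p) = I + (r) where r = 1; decide whether this ideal is the whole ring.
Here r = 1 is a nonzero constant, hence a unit: 1 ∈ I + (p), the Gröbner basis of I + (p) is {1}, and the enlarged system has no common solution — adjoining p is inconsistent.

The remainder on division by a Gröbner basis is unique — it is the normal form.

Adjoining -4x_1x_2 - \tfrac{7}{4}x_1 - 3x_2^{2} + 9x_2 + \tfrac{11}{4} makes the ideal the whole ring: the system is inconsistent.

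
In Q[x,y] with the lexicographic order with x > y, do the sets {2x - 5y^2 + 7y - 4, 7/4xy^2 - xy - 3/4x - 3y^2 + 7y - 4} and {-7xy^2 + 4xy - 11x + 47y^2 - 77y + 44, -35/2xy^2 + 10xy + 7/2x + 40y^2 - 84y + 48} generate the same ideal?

Two ideals are equal iff their reduced Gröbner bases coincide (the reduced basis is unique for a fixed ordering).
Buchberger on the first generating set:
f_1 = 2x - 5y^2 + 7y - 4, LT = x.
f_2 = 7/4xy^2 - xy - 3/4x - 3y^2 + 7y - 4, LT = xy^2.

S(f_1,f_2): lcm = xy^2. S = 4/7xy + 3/7x - 5/2y^4 + 7/2y^3 - 2/7y^2 - 4y + 16/7.
  leading term xy: subtract (2/7y)·f_1 from 4/7xy + 3/7x - 5/2y^4 + 7/2y^3 - 2/7y^2 - 4y + 16/7 → 3/7x - 5/2y^4 + 69/14y^3 - 16/7y^2 - 20/7y + 16/7
  leading term x: subtract (3/14)·f_1 from 3/7x - 5/2y^4 + 69/14y^3 - 16/7y^2 - 20/7y + 16/7 → -5/2y^4 + 69/14y^3 - 17/14y^2 - 61/14y + 22/7
  leading term y^4: no divisor's leading term divides it; move -5/2y^4 to the remainder.
  leading term y^3: no divisor's leading term divides it; move 69/14y^3 to the remainder.
  leading term y^2: no divisor's leading term divides it; move -17/14y^2 to the remainder.
  leading term y: no divisor's leading term divides it; move -61/14y to the remainder.
  leading term 1: no divisor's leading term divides it; move 22/7 to the remainder.
  remainder -5/2y^4 + 69/14y^3 - 17/14y^2 - 61/14y + 22/7 ≠ 0; add g_3 = -5/2y^4 + 69/14y^3 - 17/14y^2 - 61/14y + 22/7 to the basis.

The other S-polynomials (S(f_1,g_3), S(f_2,g_3)) all reduce to 0 modulo the current basis, so we have a Gröbner basis.
Inter-reduce: drop elements whose leading term is divisible by another's, tail-reduce, and make monic.
Reduced Gröbner basis: {x - 5/2y^2 + 7/2y - 2, y^4 - 69/35y^3 + 17/35y^2 + 61/35y - 44/35}.

Buchberger on the second generating set:
h_1 = -7xy^2 + 4xy - 11x + 47y^2 - 77y + 44, LT = xy^2.
h_2 = -35/2xy^2 + 10xy + 7/2x + 40y^2 - 84y + 48, LT = xy^2.

S(h_1,h_2): lcm = xy^2. S = 62/35x - 31/7y^2 + 31/5y - 124/35.
  leading term x: no divisor's leading term divides it; move 62/35x to the remainder.
  leading term y^2: no divisor's leading term divides it; move -31/7y^2 to the remainder.
  leading term y: no divisor's leading term divides it; move 31/5y to the remainder.
  leading term 1: no divisor's leading term divides it; move -124/35 to the remainder.
  remainder 62/35x - 31/7y^2 + 31/5y - 124/35 ≠ 0; add k_3 = 62/35x - 31/7y^2 + 31/5y - 124/35 to the basis.

S(h_1,k_3): lcm = xy^2. S = -4/7xy + 11/7x + 5/2y^4 - 7/2y^3 - 33/7y^2 + 11y - 44/7.
  leading term xy: subtract (-10/31y)·k_3 from -4/7xy + 11/7x + 5/2y^4 - 7/2y^3 - 33/7y^2 + 11y - 44/7 → 11/7x + 5/2y^4 - 69/14y^3 - 19/7y^2 + 69/7y - 44/7
  leading term x: subtract (55/62)·k_3 from 11/7x + 5/2y^4 - 69/14y^3 - 19/7y^2 + 69/7y - 44/7 → 5/2y^4 - 69/14y^3 + 17/14y^2 + 61/14y - 22/7
  leading term y^4: no divisor's leading term divides it; move 5/2y^4 to the remainder.
  leading term y^3: no divisor's leading term divides it; move -69/14y^3 to the remainder.
  leading term y^2: no divisor's leading term divides it; move 17/14y^2 to the remainder.
  leading term y: no divisor's leading term divides it; move 61/14y to the remainder.
  leading term 1: no divisor's leading term divides it; move -22/7 to the remainder.
  remainder 5/2y^4 - 69/14y^3 + 17/14y^2 + 61/14y - 22/7 ≠ 0; add k_4 = 5/2y^4 - 69/14y^3 + 17/14y^2 + 61/14y - 22/7 to the basis.

The other S-polynomials (S(h_2,k_3), S(h_1,k_4), S(h_2,k_4), S(k_3,k_4)) all reduce to 0 modulo the current basis, so we have a Gröbner basis.
Inter-reduce: drop elements whose leading term is divisible by another's, tail-reduce, and make monic.
Reduced Gröbner basis: {x - 5/2y^2 + 7/2y - 2, y^4 - 69/35y^3 + 17/35y^2 + 61/35y - 44/35}.

Same reduced basis, so the two generating sets span the same ideal.
The same test decides containment: I ⊆ J iff every generator of I reduces to 0 modulo a Gröbner basis of J.

Yes, the ideals are equal.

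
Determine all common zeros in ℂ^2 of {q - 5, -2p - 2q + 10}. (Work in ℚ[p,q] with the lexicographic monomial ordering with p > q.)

{(0, 5)}

Compute a lex Gröbner basis by Buchberger's algorithm.
f_1 = q - 5, LT = q.
f_2 = -2p - 2q + 10, LT = p.

The S-polynomials (S(f_1,f_2)) all reduce to 0 modulo the current basis, so we have a Gröbner basis.
Inter-reduce: drop elements whose leading term is divisible by another's, tail-reduce, and make monic.
Reduced Gröbner basis: {p, q - 5}.

Elimination: the polynomial q - 5 lies in the elimination ideal for q, so q ∈ {5}. For each such q, the remaining basis elements (now univariate) give the rest of the solution.
  q = 5: the earlier basis element becomes p = 0, giving p = 0 — point (0, 5).
Substituting each solution back into the original system confirms all equations vanish.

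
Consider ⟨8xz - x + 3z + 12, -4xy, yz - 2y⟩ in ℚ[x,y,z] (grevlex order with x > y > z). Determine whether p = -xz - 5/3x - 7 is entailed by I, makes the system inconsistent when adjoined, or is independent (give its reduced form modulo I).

First compute the reduced Gröbner basis of I by Buchberger's algorithm.
f_1 = 8xz - x + 3z + 12, LT = xz.
f_2 = -4xy, LT = xy.
f_3 = yz - 2y, LT = yz.

S(f_1,f_2): lcm = xyz. S = -⅛xy + ⅜yz + 3/2y.
  leading term xy: subtract (1/32)·f_2 from -⅛xy + ⅜yz + 3/2y → ⅜yz + 3/2y
  leading term yz: subtract (⅜)·f_3 from ⅜yz + 3/2y → 9/4y
  leading term y: no divisor's leading term divides it; move 9/4y to the remainder.
  remainder 9/4y ≠ 0; add h_4 = 9/4y to the basis.

S(f_1,f_3): lcm = xyz. S = 15/8xy + ⅜yz + 3/2y.
  leading term xy: subtract (-15/32)·f_2 from 15/8xy + ⅜yz + 3/2y → ⅜yz + 3/2y
  leading term yz: subtract (⅜)·f_3 from ⅜yz + 3/2y → 9/4y
  leading term y: subtract (1)·h_4 from 9/4y → 0
  remainder 0.

S(f_2,f_3): lcm = xyz. S = 2xy.
  leading term xy: subtract (-½)·f_2 from 2xy → 0
  remainder 0.

S(f_1,h_4): leading monomials are coprime, so the S-polynomial reduces to 0 (Buchberger's first criterion).
S(f_2,h_4): lcm = xy. S = 0.
  remainder 0.

S(f_3,h_4): lcm = yz. S = -2y.
  leading term y: subtract (-8/9)·h_4 from -2y → 0
  remainder 0.

Every S-polynomial of the final basis reduces to 0, so we have a Gröbner basis.
Inter-reduce: drop elements whose leading term is divisible by another's, tail-reduce, and make monic.
Reduced Gröbner basis: {xz - ⅛x + ⅜z + 3/2, y}.
Label its elements g_1 = xz - ⅛x + ⅜z + 3/2, g_2 = y.

Reduce p = -xz - 5/3x - 7 modulo G:
  leading term xz: subtract (-1)·g_1 from -xz - 5/3x - 7 → -43/24x + ⅜z - 11/2
  leading term x: no divisor's leading term divides it; move -43/24x to the remainder.
  leading term z: no divisor's leading term divides it; move ⅜z to the remainder.
  leading term 1: no divisor's leading term divides it; move -11/2 to the remainder.
  normal form = -43/24x + ⅜z - 11/2.
The normal form is nonzero, so p ∉ I. Since p minus its normal form lies in I, I + (p) = I + (r) where r = -43/24x + ⅜z - 11/2; decide whether this ideal is the whole ring.
Run Buchberger on G together with r (pairs among the g_i already reduce to 0 since G is a Gröbner basis):
g_1 = xz - ⅛x + ⅜z + 3/2, LT = xz.
g_2 = y, LT = y.
r = -43/24x + ⅜z - 11/2, LT = x.

S(g_1,g_2): leading monomials are coprime, so the S-polynomial reduces to 0 (Buchberger's first criterion).
S(g_1,r): lcm = xz. S = 9/43z² - ⅛x - 927/344z + 3/2.
  leading term z²: no divisor's leading term divides it; move 9/43z² to the remainder.
  leading term x: subtract (3/43)·r from -⅛x - 927/344z + 3/2 → -117/43z + 81/43
  leading term z: no divisor's leading term divides it; move -117/43z to the remainder.
  leading term 1: no divisor's leading term divides it; move 81/43 to the remainder.
  remainder 9/43z² - 117/43z + 81/43 ≠ 0; add m_4 = 9/43z² - 117/43z + 81/43 to the basis.

S(g_2,r): leading monomials are coprime, so the S-polynomial reduces to 0 (Buchberger's first criterion).
S(g_1,m_4): lcm = xz². S = 103/8xz + ⅜z² - 9x + 3/2z.
  leading term xz: subtract (103/8)·g_1 from 103/8xz + ⅜z² - 9x + 3/2z → ⅜z² - 473/64x - 213/64z - 309/16
  leading term z²: subtract (43/24)·m_4 from ⅜z² - 473/64x - 213/64z - 309/16 → -473/64x + 99/64z - 363/16
  leading term x: subtract (33/8)·r from -473/64x + 99/64z - 363/16 → 0
  remainder 0.

S(g_2,m_4): leading monomials are coprime, so the S-polynomial reduces to 0 (Buchberger's first criterion).
S(r,m_4): leading monomials are coprime, so the S-polynomial reduces to 0 (Buchberger's first criterion).
Every S-polynomial of the final basis reduces to 0, so we have a Gröbner basis.
Inter-reduce: drop elements whose leading term is divisible by another's, tail-reduce, and make monic.
Reduced Gröbner basis: {z² - 13z + 9, x - 9/43z + 132/43, y}.
The reduced Gröbner basis of I + (p) is {z² - 13z + 9, x - 9/43z + 132/43, y} ≠ {1}, a proper ideal, so the enlarged system stays consistent: p is independent of I, with normal form -43/24x + ⅜z - 11/2.

-xz - 5/3x - 7 is independent of I; its normal form modulo I is -43/24x + ⅜z - 11/2.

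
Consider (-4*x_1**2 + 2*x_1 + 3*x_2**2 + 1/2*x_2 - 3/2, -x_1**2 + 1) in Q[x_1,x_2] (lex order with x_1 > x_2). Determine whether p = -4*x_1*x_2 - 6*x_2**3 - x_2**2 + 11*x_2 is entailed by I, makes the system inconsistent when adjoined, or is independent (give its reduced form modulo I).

First compute the reduced Gröbner basis of I by Buchberger's algorithm.
f_1 = -4*x_1**2 + 2*x_1 + 3*x_2**2 + 1/2*x_2 - 3/2, LT = x_1**2.
f_2 = -x_1**2 + 1, LT = x_1**2.

S(f_1,f_2): lcm = x_1**2. S = -1/2*x_1 - 3/4*x_2**2 - 1/8*x_2 + 11/8.
  reduce S modulo (f_1, f_2):
  remainder -1/2*x_1 - 3/4*x_2**2 - 1/8*x_2 + 11/8 ≠ 0; add h_3 = -1/2*x_1 - 3/4*x_2**2 - 1/8*x_2 + 11/8 to the basis.

S(f_1,h_3): lcm = x_1**2. S = -3/2*x_1*x_2**2 - 1/4*x_1*x_2 + 9/4*x_1 - 3/4*x_2**2 - 1/8*x_2 + 3/8.
  reduce S modulo (f_1, f_2, h_3):
  remainder 9/4*x_2**4 + 3/4*x_2**3 - 131/16*x_2**2 - 11/8*x_2 + 105/16 ≠ 0; add h_4 = 9/4*x_2**4 + 3/4*x_2**3 - 131/16*x_2**2 - 11/8*x_2 + 105/16 to the basis.

The other S-polynomials (S(f_2,h_3), S(f_1,h_4), S(f_2,h_4), S(h_3,h_4)) all reduce to 0 modulo the current basis, so we have a Gröbner basis.
Inter-reduce: drop elements whose leading term is divisible by another's, tail-reduce, and make monic.
Reduced Gröbner basis: {x_1 + 3/2*x_2**2 + 1/4*x_2 - 11/4, x_2**4 + 1/3*x_2**3 - 131/36*x_2**2 - 11/18*x_2 + 35/12}.
Label its elements g_1 = x_1 + 3/2*x_2**2 + 1/4*x_2 - 11/4, g_2 = x_2**4 + 1/3*x_2**3 - 131/36*x_2**2 - 11/18*x_2 + 35/12.

Reduce p = -4*x_1*x_2 - 6*x_2**3 - x_2**2 + 11*x_2 modulo G:
  leading term x_1*x_2: subtract (-4*x_2)·g_1 from -4*x_1*x_2 - 6*x_2**3 - x_2**2 + 11*x_2 → 0
  normal form = 0.
Since the normal form is 0, p ∈ I.

Ideal membership is decidable via reduction modulo a Gröbner basis.

-4*x_1*x_2 - 6*x_2**3 - x_2**2 + 11*x_2 lies in I (it reduces to 0).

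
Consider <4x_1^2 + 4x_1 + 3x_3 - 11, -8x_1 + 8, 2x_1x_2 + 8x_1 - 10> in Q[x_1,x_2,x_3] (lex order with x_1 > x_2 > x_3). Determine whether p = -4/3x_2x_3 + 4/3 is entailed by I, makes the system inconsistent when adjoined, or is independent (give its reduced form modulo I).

First compute the reduced Gröbner basis of I by Buchberger's algorithm.
f_1 = 4x_1^2 + 4x_1 + 3x_3 - 11, LT = x_1^2.
f_2 = -8x_1 + 8, LT = x_1.
f_3 = 2x_1x_2 + 8x_1 - 10, LT = x_1x_2.

S(f_1,f_2): lcm = x_1^2. S = 2x_1 + 3/4x_3 - 11/4.
  leading term x_1: subtract (-1/4)·f_2 from 2x_1 + 3/4x_3 - 11/4 → 3/4x_3 - 3/4
  leading term x_3: no divisor's leading term divides it; move 3/4x_3 to the remainder.
  leading term 1: no divisor's leading term divides it; move -3/4 to the remainder.
  remainder 3/4x_3 - 3/4 ≠ 0; add h_4 = 3/4x_3 - 3/4 to the basis.

S(f_1,f_3): lcm = x_1^2x_2. S = -4x_1^2 + x_1x_2 + 5x_1 + 3/4x_2x_3 - 11/4x_2.
  leading term x_1^2: subtract (-1)·f_1 from -4x_1^2 + x_1x_2 + 5x_1 + 3/4x_2x_3 - 11/4x_2 → x_1x_2 + 9x_1 + 3/4x_2x_3 - 11/4x_2 + 3x_3 - 11
  leading term x_1x_2: subtract (-1/8x_2)·f_2 from x_1x_2 + 9x_1 + 3/4x_2x_3 - 11/4x_2 + 3x_3 - 11 → 9x_1 + 3/4x_2x_3 - 7/4x_2 + 3x_3 - 11
  leading term x_1: subtract (-9/8)·f_2 from 9x_1 + 3/4x_2x_3 - 7/4x_2 + 3x_3 - 11 → 3/4x_2x_3 - 7/4x_2 + 3x_3 - 2
  leading term x_2x_3: subtract (x_2)·h_4 from 3/4x_2x_3 - 7/4x_2 + 3x_3 - 2 → -x_2 + 3x_3 - 2
  leading term x_2: no divisor's leading term divides it; move -x_2 to the remainder.
  leading term x_3: subtract (4)·h_4 from 3x_3 - 2 → 1
  leading term 1: no divisor's leading term divides it; move 1 to the remainder.
  remainder -x_2 + 1 ≠ 0; add h_5 = -x_2 + 1 to the basis.

S(f_2,f_3): lcm = x_1x_2. S = -4x_1 - x_2 + 5.
  leading term x_1: subtract (1/2)·f_2 from -4x_1 - x_2 + 5 → -x_2 + 1
  leading term x_2: subtract (1)·h_5 from -x_2 + 1 → 0
  remainder 0.

S(f_1,h_4): leading monomials are coprime, so the S-polynomial reduces to 0 (Buchberger's first criterion).
S(f_2,h_4): leading monomials are coprime, so the S-polynomial reduces to 0 (Buchberger's first criterion).
S(f_3,h_4): leading monomials are coprime, so the S-polynomial reduces to 0 (Buchberger's first criterion).
S(f_1,h_5): leading monomials are coprime, so the S-polynomial reduces to 0 (Buchberger's first criterion).
S(f_2,h_5): leading monomials are coprime, so the S-polynomial reduces to 0 (Buchberger's first criterion).
S(f_3,h_5): lcm = x_1x_2. S = 5x_1 - 5.
  leading term x_1: subtract (-5/8)·f_2 from 5x_1 - 5 → 0
  remainder 0.

S(h_4,h_5): leading monomials are coprime, so the S-polynomial reduces to 0 (Buchberger's first criterion).
Every S-polynomial of the final basis reduces to 0, so we have a Gröbner basis.
Inter-reduce: drop elements whose leading term is divisible by another's, tail-reduce, and make monic.
Reduced Gröbner basis: {x_1 - 1, x_2 - 1, x_3 - 1}.
Label its elements g_1 = x_1 - 1, g_2 = x_2 - 1, g_3 = x_3 - 1.

Reduce p = -4/3x_2x_3 + 4/3 modulo G:
  leading term x_2x_3: subtract (-4/3x_3)·g_2 from -4/3x_2x_3 + 4/3 → -4/3x_3 + 4/3
  leading term x_3: subtract (-4/3)·g_3 from -4/3x_3 + 4/3 → 0
  normal form = 0.
Since the normal form is 0, p ∈ I.

-4/3x_2x_3 + 4/3 lies in I (it reduces to 0).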